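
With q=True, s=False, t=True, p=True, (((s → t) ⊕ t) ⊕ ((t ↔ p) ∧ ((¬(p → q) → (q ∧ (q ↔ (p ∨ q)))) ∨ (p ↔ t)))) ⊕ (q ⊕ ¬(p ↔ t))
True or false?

s → t = False → True = True
(s → t) ⊕ t = True ⊕ True = False
t ↔ p = True ↔ True = True
p → q = True → True = True
¬(p → q) = ¬True = False
p ∨ q = True ∨ True = True
q ↔ (p ∨ q) = True ↔ True = True
q ∧ (q ↔ (p ∨ q)) = True ∧ True = True
¬(p → q) → (q ∧ (q ↔ (p ∨ q))) = False → True = True
p ↔ t = True ↔ True = True
(¬(p → q) → (q ∧ (q ↔ (p ∨ q)))) ∨ (p ↔ t) = True ∨ True = True
(t ↔ p) ∧ ((¬(p → q) → (q ∧ (q ↔ (p ∨ q)))) ∨ (p ↔ t)) = True ∧ True = True
((s → t) ⊕ t) ⊕ ((t ↔ p) ∧ ((¬(p → q) → (q ∧ (q ↔ (p ∨ q)))) ∨ (p ↔ t))) = False ⊕ True = True
p ↔ t = True ↔ True = True
¬(p ↔ t) = ¬True = False
q ⊕ ¬(p ↔ t) = True ⊕ False = True
(((s → t) ⊕ t) ⊕ ((t ↔ p) ∧ ((¬(p → q) → (q ∧ (q ↔ (p ∨ q)))) ∨ (p ↔ t)))) ⊕ (q ⊕ ¬(p ↔ t)) = True ⊕ True = False

False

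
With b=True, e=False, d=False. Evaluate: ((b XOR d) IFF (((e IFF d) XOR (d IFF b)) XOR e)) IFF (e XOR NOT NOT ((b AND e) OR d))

False

b XOR d = True XOR False = True
e IFF d = False IFF False = True
d IFF b = False IFF True = False
(e IFF d) XOR (d IFF b) = True XOR False = True
((e IFF d) XOR (d IFF b)) XOR e = True XOR False = True
(b XOR d) IFF (((e IFF d) XOR (d IFF b)) XOR e) = True IFF True = True
b AND e = True AND False = False
(b AND e) OR d = False OR False = False
NOT ((b AND e) OR d) = NOT False = True
NOT NOT ((b AND e) OR d) = NOT True = False
e XOR NOT NOT ((b AND e) OR d) = False XOR False = False
((b XOR d) IFF (((e IFF d) XOR (d IFF b)) XOR e)) IFF (e XOR NOT NOT ((b AND e) OR d)) = True IFF False = False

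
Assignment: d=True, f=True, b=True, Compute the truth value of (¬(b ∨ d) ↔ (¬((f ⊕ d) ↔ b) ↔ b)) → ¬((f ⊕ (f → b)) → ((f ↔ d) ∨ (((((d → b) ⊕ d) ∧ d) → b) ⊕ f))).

Substituting d=True, f=True, b=True:
b ∨ d = True ∨ True = True
¬(b ∨ d) = ¬True = False
f ⊕ d = True ⊕ True = False
(f ⊕ d) ↔ b = False ↔ True = False
¬((f ⊕ d) ↔ b) = ¬False = True
¬((f ⊕ d) ↔ b) ↔ b = True ↔ True = True
¬(b ∨ d) ↔ (¬((f ⊕ d) ↔ b) ↔ b) = False ↔ True = False
f → b = True → True = True
f ⊕ (f → b) = True ⊕ True = False
f ↔ d = True ↔ True = True
d → b = True → True = True
(d → b) ⊕ d = True ⊕ True = False
((d → b) ⊕ d) ∧ d = False ∧ True = False
(((d → b) ⊕ d) ∧ d) → b = False → True = True
((((d → b) ⊕ d) ∧ d) → b) ⊕ f = True ⊕ True = False
(f ↔ d) ∨ (((((d → b) ⊕ d) ∧ d) → b) ⊕ f) = True ∨ False = True
(f ⊕ (f → b)) → ((f ↔ d) ∨ (((((d → b) ⊕ d) ∧ d) → b) ⊕ f)) = False → True = True
¬((f ⊕ (f → b)) → ((f ↔ d) ∨ (((((d → b) ⊕ d) ∧ d) → b) ⊕ f))) = ¬True = False
(¬(b ∨ d) ↔ (¬((f ⊕ d) ↔ b) ↔ b)) → ¬((f ⊕ (f → b)) → ((f ↔ d) ∨ (((((d → b) ⊕ d) ∧ d) → b) ⊕ f))) = False → False = True

True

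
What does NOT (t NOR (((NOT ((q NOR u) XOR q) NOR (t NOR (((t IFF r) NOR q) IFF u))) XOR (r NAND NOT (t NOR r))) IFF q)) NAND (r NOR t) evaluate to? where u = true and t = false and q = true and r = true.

true

q NOR u = true NOR true = false
(q NOR u) XOR q = false XOR true = true
NOT ((q NOR u) XOR q) = NOT true = false
t IFF r = false IFF true = false
(t IFF r) NOR q = false NOR true = false
((t IFF r) NOR q) IFF u = false IFF true = false
t NOR (((t IFF r) NOR q) IFF u) = false NOR false = true
NOT ((q NOR u) XOR q) NOR (t NOR (((t IFF r) NOR q) IFF u)) = false NOR true = false
t NOR r = false NOR true = false
NOT (t NOR r) = NOT false = true
r NAND NOT (t NOR r) = true NAND true = false
(NOT ((q NOR u) XOR q) NOR (t NOR (((t IFF r) NOR q) IFF u))) XOR (r NAND NOT (t NOR r)) = false XOR false = false
((NOT ((q NOR u) XOR q) NOR (t NOR (((t IFF r) NOR q) IFF u))) XOR (r NAND NOT (t NOR r))) IFF q = false IFF true = false
t NOR (((NOT ((q NOR u) XOR q) NOR (t NOR (((t IFF r) NOR q) IFF u))) XOR (r NAND NOT (t NOR r))) IFF q) = false NOR false = true
NOT (t NOR (((NOT ((q NOR u) XOR q) NOR (t NOR (((t IFF r) NOR q) IFF u))) XOR (r NAND NOT (t NOR r))) IFF q)) = NOT true = false
r NOR t = true NOR false = false
NOT (t NOR (((NOT ((q NOR u) XOR q) NOR (t NOR (((t IFF r) NOR q) IFF u))) XOR (r NAND NOT (t NOR r))) IFF q)) NAND (r NOR t) = false NAND false = true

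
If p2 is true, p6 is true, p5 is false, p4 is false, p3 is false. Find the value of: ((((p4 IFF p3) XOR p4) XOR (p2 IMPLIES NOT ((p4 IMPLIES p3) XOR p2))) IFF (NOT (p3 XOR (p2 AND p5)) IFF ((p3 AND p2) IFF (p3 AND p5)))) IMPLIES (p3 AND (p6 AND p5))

T

p4 IFF p3 = F IFF F = T
(p4 IFF p3) XOR p4 = T XOR F = T
p4 IMPLIES p3 = F IMPLIES F = T
(p4 IMPLIES p3) XOR p2 = T XOR T = F
NOT ((p4 IMPLIES p3) XOR p2) = NOT F = T
p2 IMPLIES NOT ((p4 IMPLIES p3) XOR p2) = T IMPLIES T = T
((p4 IFF p3) XOR p4) XOR (p2 IMPLIES NOT ((p4 IMPLIES p3) XOR p2)) = T XOR T = F
p2 AND p5 = T AND F = F
p3 XOR (p2 AND p5) = F XOR F = F
NOT (p3 XOR (p2 AND p5)) = NOT F = T
p3 AND p2 = F AND T = F
p3 AND p5 = F AND F = F
(p3 AND p2) IFF (p3 AND p5) = F IFF F = T
NOT (p3 XOR (p2 AND p5)) IFF ((p3 AND p2) IFF (p3 AND p5)) = T IFF T = T
(((p4 IFF p3) XOR p4) XOR (p2 IMPLIES NOT ((p4 IMPLIES p3) XOR p2))) IFF (NOT (p3 XOR (p2 AND p5)) IFF ((p3 AND p2) IFF (p3 AND p5))) = F IFF T = F
p6 AND p5 = T AND F = F
p3 AND (p6 AND p5) = F AND F = F
((((p4 IFF p3) XOR p4) XOR (p2 IMPLIES NOT ((p4 IMPLIES p3) XOR p2))) IFF (NOT (p3 XOR (p2 AND p5)) IFF ((p3 AND p2) IFF (p3 AND p5)))) IMPLIES (p3 AND (p6 AND p5)) = F IMPLIES F = T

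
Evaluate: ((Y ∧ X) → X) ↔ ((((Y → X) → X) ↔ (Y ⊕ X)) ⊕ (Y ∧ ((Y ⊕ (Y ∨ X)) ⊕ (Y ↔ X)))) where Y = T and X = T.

Y ∧ X = T ∧ T = T
(Y ∧ X) → X = T → T = T
Y → X = T → T = T
(Y → X) → X = T → T = T
Y ⊕ X = T ⊕ T = F
((Y → X) → X) ↔ (Y ⊕ X) = T ↔ F = F
Y ∨ X = T ∨ T = T
Y ⊕ (Y ∨ X) = T ⊕ T = F
Y ↔ X = T ↔ T = T
(Y ⊕ (Y ∨ X)) ⊕ (Y ↔ X) = F ⊕ T = T
Y ∧ ((Y ⊕ (Y ∨ X)) ⊕ (Y ↔ X)) = T ∧ T = T
(((Y → X) → X) ↔ (Y ⊕ X)) ⊕ (Y ∧ ((Y ⊕ (Y ∨ X)) ⊕ (Y ↔ X))) = F ⊕ T = T
((Y ∧ X) → X) ↔ ((((Y → X) → X) ↔ (Y ⊕ X)) ⊕ (Y ∧ ((Y ⊕ (Y ∨ X)) ⊕ (Y ↔ X)))) = T ↔ T = T

T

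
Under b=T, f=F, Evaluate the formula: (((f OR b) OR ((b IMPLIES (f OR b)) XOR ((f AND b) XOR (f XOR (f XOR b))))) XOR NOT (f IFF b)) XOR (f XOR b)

T

f OR b = F OR T = T
f OR b = F OR T = T
b IMPLIES (f OR b) = T IMPLIES T = T
f AND b = F AND T = F
f XOR b = F XOR T = T
f XOR (f XOR b) = F XOR T = T
(f AND b) XOR (f XOR (f XOR b)) = F XOR T = T
(b IMPLIES (f OR b)) XOR ((f AND b) XOR (f XOR (f XOR b))) = T XOR T = F
(f OR b) OR ((b IMPLIES (f OR b)) XOR ((f AND b) XOR (f XOR (f XOR b)))) = T OR F = T
f IFF b = F IFF T = F
NOT (f IFF b) = NOT F = T
((f OR b) OR ((b IMPLIES (f OR b)) XOR ((f AND b) XOR (f XOR (f XOR b))))) XOR NOT (f IFF b) = T XOR T = F
f XOR b = F XOR T = T
(((f OR b) OR ((b IMPLIES (f OR b)) XOR ((f AND b) XOR (f XOR (f XOR b))))) XOR NOT (f IFF b)) XOR (f XOR b) = F XOR T = T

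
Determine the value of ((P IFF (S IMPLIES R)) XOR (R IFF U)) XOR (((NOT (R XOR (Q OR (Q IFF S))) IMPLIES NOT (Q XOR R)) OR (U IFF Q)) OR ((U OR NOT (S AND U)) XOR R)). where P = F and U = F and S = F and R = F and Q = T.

S IMPLIES R = F IMPLIES F = T
P IFF (S IMPLIES R) = F IFF T = F
R IFF U = F IFF F = T
(P IFF (S IMPLIES R)) XOR (R IFF U) = F XOR T = T
Q IFF S = T IFF F = F
Q OR (Q IFF S) = T OR F = T
R XOR (Q OR (Q IFF S)) = F XOR T = T
NOT (R XOR (Q OR (Q IFF S))) = NOT T = F
Q XOR R = T XOR F = T
NOT (Q XOR R) = NOT T = F
NOT (R XOR (Q OR (Q IFF S))) IMPLIES NOT (Q XOR R) = F IMPLIES F = T
U IFF Q = F IFF T = F
(NOT (R XOR (Q OR (Q IFF S))) IMPLIES NOT (Q XOR R)) OR (U IFF Q) = T OR F = T
S AND U = F AND F = F
NOT (S AND U) = NOT F = T
U OR NOT (S AND U) = F OR T = T
(U OR NOT (S AND U)) XOR R = T XOR F = T
((NOT (R XOR (Q OR (Q IFF S))) IMPLIES NOT (Q XOR R)) OR (U IFF Q)) OR ((U OR NOT (S AND U)) XOR R) = T OR T = T
((P IFF (S IMPLIES R)) XOR (R IFF U)) XOR (((NOT (R XOR (Q OR (Q IFF S))) IMPLIES NOT (Q XOR R)) OR (U IFF Q)) OR ((U OR NOT (S AND U)) XOR R)) = T XOR T = F

F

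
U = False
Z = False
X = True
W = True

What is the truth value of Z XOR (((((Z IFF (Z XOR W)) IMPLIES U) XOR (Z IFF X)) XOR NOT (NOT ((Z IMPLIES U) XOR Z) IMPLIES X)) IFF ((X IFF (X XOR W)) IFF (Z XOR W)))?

Z XOR W = False XOR True = True
Z IFF (Z XOR W) = False IFF True = False
(Z IFF (Z XOR W)) IMPLIES U = False IMPLIES False = True
Z IFF X = False IFF True = False
((Z IFF (Z XOR W)) IMPLIES U) XOR (Z IFF X) = True XOR False = True
Z IMPLIES U = False IMPLIES False = True
(Z IMPLIES U) XOR Z = True XOR False = True
NOT ((Z IMPLIES U) XOR Z) = NOT True = False
NOT ((Z IMPLIES U) XOR Z) IMPLIES X = False IMPLIES True = True
NOT (NOT ((Z IMPLIES U) XOR Z) IMPLIES X) = NOT True = False
(((Z IFF (Z XOR W)) IMPLIES U) XOR (Z IFF X)) XOR NOT (NOT ((Z IMPLIES U) XOR Z) IMPLIES X) = True XOR False = True
X XOR W = True XOR True = False
X IFF (X XOR W) = True IFF False = False
Z XOR W = False XOR True = True
(X IFF (X XOR W)) IFF (Z XOR W) = False IFF True = False
((((Z IFF (Z XOR W)) IMPLIES U) XOR (Z IFF X)) XOR NOT (NOT ((Z IMPLIES U) XOR Z) IMPLIES X)) IFF ((X IFF (X XOR W)) IFF (Z XOR W)) = True IFF False = False
Z XOR (((((Z IFF (Z XOR W)) IMPLIES U) XOR (Z IFF X)) XOR NOT (NOT ((Z IMPLIES U) XOR Z) IMPLIES X)) IFF ((X IFF (X XOR W)) IFF (Z XOR W))) = False XOR False = False

False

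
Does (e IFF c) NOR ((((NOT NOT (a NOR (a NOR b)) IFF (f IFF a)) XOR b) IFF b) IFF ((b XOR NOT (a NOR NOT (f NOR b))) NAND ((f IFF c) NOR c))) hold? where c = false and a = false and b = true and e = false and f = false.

e IFF c = false IFF false = true
a NOR b = false NOR true = false
a NOR (a NOR b) = false NOR false = true
NOT (a NOR (a NOR b)) = NOT true = false
NOT NOT (a NOR (a NOR b)) = NOT false = true
f IFF a = false IFF false = true
NOT NOT (a NOR (a NOR b)) IFF (f IFF a) = true IFF true = true
(NOT NOT (a NOR (a NOR b)) IFF (f IFF a)) XOR b = true XOR true = false
((NOT NOT (a NOR (a NOR b)) IFF (f IFF a)) XOR b) IFF b = false IFF true = false
f NOR b = false NOR true = false
NOT (f NOR b) = NOT false = true
a NOR NOT (f NOR b) = false NOR true = false
NOT (a NOR NOT (f NOR b)) = NOT false = true
b XOR NOT (a NOR NOT (f NOR b)) = true XOR true = false
f IFF c = false IFF false = true
(f IFF c) NOR c = true NOR false = false
(b XOR NOT (a NOR NOT (f NOR b))) NAND ((f IFF c) NOR c) = false NAND false = true
(((NOT NOT (a NOR (a NOR b)) IFF (f IFF a)) XOR b) IFF b) IFF ((b XOR NOT (a NOR NOT (f NOR b))) NAND ((f IFF c) NOR c)) = false IFF true = false
(e IFF c) NOR ((((NOT NOT (a NOR (a NOR b)) IFF (f IFF a)) XOR b) IFF b) IFF ((b XOR NOT (a NOR NOT (f NOR b))) NAND ((f IFF c) NOR c))) = true NOR false = false

false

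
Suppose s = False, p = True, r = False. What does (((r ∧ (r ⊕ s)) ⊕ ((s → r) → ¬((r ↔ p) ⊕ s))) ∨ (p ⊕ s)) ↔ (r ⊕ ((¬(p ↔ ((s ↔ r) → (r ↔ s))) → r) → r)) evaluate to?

r ⊕ s = False ⊕ False = False
r ∧ (r ⊕ s) = False ∧ False = False
s → r = False → False = True
r ↔ p = False ↔ True = False
(r ↔ p) ⊕ s = False ⊕ False = False
¬((r ↔ p) ⊕ s) = ¬False = True
(s → r) → ¬((r ↔ p) ⊕ s) = True → True = True
(r ∧ (r ⊕ s)) ⊕ ((s → r) → ¬((r ↔ p) ⊕ s)) = False ⊕ True = True
p ⊕ s = True ⊕ False = True
((r ∧ (r ⊕ s)) ⊕ ((s → r) → ¬((r ↔ p) ⊕ s))) ∨ (p ⊕ s) = True ∨ True = True
s ↔ r = False ↔ False = True
r ↔ s = False ↔ False = True
(s ↔ r) → (r ↔ s) = True → True = True
p ↔ ((s ↔ r) → (r ↔ s)) = True ↔ True = True
¬(p ↔ ((s ↔ r) → (r ↔ s))) = ¬True = False
¬(p ↔ ((s ↔ r) → (r ↔ s))) → r = False → False = True
(¬(p ↔ ((s ↔ r) → (r ↔ s))) → r) → r = True → False = False
r ⊕ ((¬(p ↔ ((s ↔ r) → (r ↔ s))) → r) → r) = False ⊕ False = False
(((r ∧ (r ⊕ s)) ⊕ ((s → r) → ¬((r ↔ p) ⊕ s))) ∨ (p ⊕ s)) ↔ (r ⊕ ((¬(p ↔ ((s ↔ r) → (r ↔ s))) → r) → r)) = True ↔ False = False

False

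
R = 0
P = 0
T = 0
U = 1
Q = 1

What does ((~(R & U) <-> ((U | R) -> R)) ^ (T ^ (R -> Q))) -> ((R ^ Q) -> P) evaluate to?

0

R & U = 0 & 1 = 0
~(R & U) = ~0 = 1
U | R = 1 | 0 = 1
(U | R) -> R = 1 -> 0 = 0
~(R & U) <-> ((U | R) -> R) = 1 <-> 0 = 0
R -> Q = 0 -> 1 = 1
T ^ (R -> Q) = 0 ^ 1 = 1
(~(R & U) <-> ((U | R) -> R)) ^ (T ^ (R -> Q)) = 0 ^ 1 = 1
R ^ Q = 0 ^ 1 = 1
(R ^ Q) -> P = 1 -> 0 = 0
((~(R & U) <-> ((U | R) -> R)) ^ (T ^ (R -> Q))) -> ((R ^ Q) -> P) = 1 -> 0 = 0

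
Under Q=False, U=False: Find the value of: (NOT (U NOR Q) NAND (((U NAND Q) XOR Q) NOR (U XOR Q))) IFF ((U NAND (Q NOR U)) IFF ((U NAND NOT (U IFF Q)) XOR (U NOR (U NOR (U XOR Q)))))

True

Substituting Q=False, U=False:
U NOR Q = False NOR False = True
NOT (U NOR Q) = NOT True = False
U NAND Q = False NAND False = True
(U NAND Q) XOR Q = True XOR False = True
U XOR Q = False XOR False = False
((U NAND Q) XOR Q) NOR (U XOR Q) = True NOR False = False
NOT (U NOR Q) NAND (((U NAND Q) XOR Q) NOR (U XOR Q)) = False NAND False = True
Q NOR U = False NOR False = True
U NAND (Q NOR U) = False NAND True = True
U IFF Q = False IFF False = True
NOT (U IFF Q) = NOT True = False
U NAND NOT (U IFF Q) = False NAND False = True
U XOR Q = False XOR False = False
U NOR (U XOR Q) = False NOR False = True
U NOR (U NOR (U XOR Q)) = False NOR True = False
(U NAND NOT (U IFF Q)) XOR (U NOR (U NOR (U XOR Q))) = True XOR False = True
(U NAND (Q NOR U)) IFF ((U NAND NOT (U IFF Q)) XOR (U NOR (U NOR (U XOR Q)))) = True IFF True = True
(NOT (U NOR Q) NAND (((U NAND Q) XOR Q) NOR (U XOR Q))) IFF ((U NAND (Q NOR U)) IFF ((U NAND NOT (U IFF Q)) XOR (U NOR (U NOR (U XOR Q))))) = True IFF True = True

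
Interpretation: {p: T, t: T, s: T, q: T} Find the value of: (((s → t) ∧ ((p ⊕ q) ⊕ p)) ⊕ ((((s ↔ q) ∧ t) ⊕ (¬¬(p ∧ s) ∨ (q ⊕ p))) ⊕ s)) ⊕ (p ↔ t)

T

Substituting p=T, t=T, s=T, q=T:
s → t = T → T = T
p ⊕ q = T ⊕ T = F
(p ⊕ q) ⊕ p = F ⊕ T = T
(s → t) ∧ ((p ⊕ q) ⊕ p) = T ∧ T = T
s ↔ q = T ↔ T = T
(s ↔ q) ∧ t = T ∧ T = T
p ∧ s = T ∧ T = T
¬(p ∧ s) = ¬T = F
¬¬(p ∧ s) = ¬F = T
q ⊕ p = T ⊕ T = F
¬¬(p ∧ s) ∨ (q ⊕ p) = T ∨ F = T
((s ↔ q) ∧ t) ⊕ (¬¬(p ∧ s) ∨ (q ⊕ p)) = T ⊕ T = F
(((s ↔ q) ∧ t) ⊕ (¬¬(p ∧ s) ∨ (q ⊕ p))) ⊕ s = F ⊕ T = T
((s → t) ∧ ((p ⊕ q) ⊕ p)) ⊕ ((((s ↔ q) ∧ t) ⊕ (¬¬(p ∧ s) ∨ (q ⊕ p))) ⊕ s) = T ⊕ T = F
p ↔ t = T ↔ T = T
(((s → t) ∧ ((p ⊕ q) ⊕ p)) ⊕ ((((s ↔ q) ∧ t) ⊕ (¬¬(p ∧ s) ∨ (q ⊕ p))) ⊕ s)) ⊕ (p ↔ t) = F ⊕ T = T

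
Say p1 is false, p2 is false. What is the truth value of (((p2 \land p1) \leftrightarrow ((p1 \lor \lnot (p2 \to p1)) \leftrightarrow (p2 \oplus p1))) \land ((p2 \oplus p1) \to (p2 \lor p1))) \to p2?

\text{True}

p2 \land p1 = \text{False} \land \text{False} = \text{False}
p2 \to p1 = \text{False} \to \text{False} = \text{True}
\lnot (p2 \to p1) = \lnot \text{True} = \text{False}
p1 \lor \lnot (p2 \to p1) = \text{False} \lor \text{False} = \text{False}
p2 \oplus p1 = \text{False} \oplus \text{False} = \text{False}
(p1 \lor \lnot (p2 \to p1)) \leftrightarrow (p2 \oplus p1) = \text{False} \leftrightarrow \text{False} = \text{True}
(p2 \land p1) \leftrightarrow ((p1 \lor \lnot (p2 \to p1)) \leftrightarrow (p2 \oplus p1)) = \text{False} \leftrightarrow \text{True} = \text{False}
p2 \oplus p1 = \text{False} \oplus \text{False} = \text{False}
p2 \lor p1 = \text{False} \lor \text{False} = \text{False}
(p2 \oplus p1) \to (p2 \lor p1) = \text{False} \to \text{False} = \text{True}
((p2 \land p1) \leftrightarrow ((p1 \lor \lnot (p2 \to p1)) \leftrightarrow (p2 \oplus p1))) \land ((p2 \oplus p1) \to (p2 \lor p1)) = \text{False} \land \text{True} = \text{False}
(((p2 \land p1) \leftrightarrow ((p1 \lor \lnot (p2 \to p1)) \leftrightarrow (p2 \oplus p1))) \land ((p2 \oplus p1) \to (p2 \lor p1))) \to p2 = \text{False} \to \text{False} = \text{True}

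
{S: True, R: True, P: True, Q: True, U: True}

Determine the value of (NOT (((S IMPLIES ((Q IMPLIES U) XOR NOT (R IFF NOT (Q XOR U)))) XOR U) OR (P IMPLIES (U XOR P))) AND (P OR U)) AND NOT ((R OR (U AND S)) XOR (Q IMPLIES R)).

Q IMPLIES U = True IMPLIES True = True
Q XOR U = True XOR True = False
NOT (Q XOR U) = NOT False = True
R IFF NOT (Q XOR U) = True IFF True = True
NOT (R IFF NOT (Q XOR U)) = NOT True = False
(Q IMPLIES U) XOR NOT (R IFF NOT (Q XOR U)) = True XOR False = True
S IMPLIES ((Q IMPLIES U) XOR NOT (R IFF NOT (Q XOR U))) = True IMPLIES True = True
(S IMPLIES ((Q IMPLIES U) XOR NOT (R IFF NOT (Q XOR U)))) XOR U = True XOR True = False
U XOR P = True XOR True = False
P IMPLIES (U XOR P) = True IMPLIES False = False
((S IMPLIES ((Q IMPLIES U) XOR NOT (R IFF NOT (Q XOR U)))) XOR U) OR (P IMPLIES (U XOR P)) = False OR False = False
NOT (((S IMPLIES ((Q IMPLIES U) XOR NOT (R IFF NOT (Q XOR U)))) XOR U) OR (P IMPLIES (U XOR P))) = NOT False = True
P OR U = True OR True = True
NOT (((S IMPLIES ((Q IMPLIES U) XOR NOT (R IFF NOT (Q XOR U)))) XOR U) OR (P IMPLIES (U XOR P))) AND (P OR U) = True AND True = True
U AND S = True AND True = True
R OR (U AND S) = True OR True = True
Q IMPLIES R = True IMPLIES True = True
(R OR (U AND S)) XOR (Q IMPLIES R) = True XOR True = False
NOT ((R OR (U AND S)) XOR (Q IMPLIES R)) = NOT False = True
(NOT (((S IMPLIES ((Q IMPLIES U) XOR NOT (R IFF NOT (Q XOR U)))) XOR U) OR (P IMPLIES (U XOR P))) AND (P OR U)) AND NOT ((R OR (U AND S)) XOR (Q IMPLIES R)) = True AND True = True

True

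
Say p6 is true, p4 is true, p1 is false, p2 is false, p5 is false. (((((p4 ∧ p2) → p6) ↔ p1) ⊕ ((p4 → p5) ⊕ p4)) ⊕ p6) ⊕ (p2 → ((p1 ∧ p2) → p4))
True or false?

p4 ∧ p2 = True ∧ False = False
(p4 ∧ p2) → p6 = False → True = True
((p4 ∧ p2) → p6) ↔ p1 = True ↔ False = False
p4 → p5 = True → False = False
(p4 → p5) ⊕ p4 = False ⊕ True = True
(((p4 ∧ p2) → p6) ↔ p1) ⊕ ((p4 → p5) ⊕ p4) = False ⊕ True = True
((((p4 ∧ p2) → p6) ↔ p1) ⊕ ((p4 → p5) ⊕ p4)) ⊕ p6 = True ⊕ True = False
p1 ∧ p2 = False ∧ False = False
(p1 ∧ p2) → p4 = False → True = True
p2 → ((p1 ∧ p2) → p4) = False → True = True
(((((p4 ∧ p2) → p6) ↔ p1) ⊕ ((p4 → p5) ⊕ p4)) ⊕ p6) ⊕ (p2 → ((p1 ∧ p2) → p4)) = False ⊕ True = True

True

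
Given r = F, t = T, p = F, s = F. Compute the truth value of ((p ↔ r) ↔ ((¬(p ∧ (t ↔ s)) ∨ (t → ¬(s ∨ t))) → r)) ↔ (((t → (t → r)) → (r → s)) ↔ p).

T

p ↔ r = F ↔ F = T
t ↔ s = T ↔ F = F
p ∧ (t ↔ s) = F ∧ F = F
¬(p ∧ (t ↔ s)) = ¬F = T
s ∨ t = F ∨ T = T
¬(s ∨ t) = ¬T = F
t → ¬(s ∨ t) = T → F = F
¬(p ∧ (t ↔ s)) ∨ (t → ¬(s ∨ t)) = T ∨ F = T
(¬(p ∧ (t ↔ s)) ∨ (t → ¬(s ∨ t))) → r = T → F = F
(p ↔ r) ↔ ((¬(p ∧ (t ↔ s)) ∨ (t → ¬(s ∨ t))) → r) = T ↔ F = F
t → r = T → F = F
t → (t → r) = T → F = F
r → s = F → F = T
(t → (t → r)) → (r → s) = F → T = T
((t → (t → r)) → (r → s)) ↔ p = T ↔ F = F
((p ↔ r) ↔ ((¬(p ∧ (t ↔ s)) ∨ (t → ¬(s ∨ t))) → r)) ↔ (((t → (t → r)) → (r → s)) ↔ p) = F ↔ F = T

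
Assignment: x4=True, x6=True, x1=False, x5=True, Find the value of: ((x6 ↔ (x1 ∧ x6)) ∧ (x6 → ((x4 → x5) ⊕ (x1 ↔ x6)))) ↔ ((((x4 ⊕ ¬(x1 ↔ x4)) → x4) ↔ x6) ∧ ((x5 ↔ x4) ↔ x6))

False

x1 ∧ x6 = False ∧ True = False
x6 ↔ (x1 ∧ x6) = True ↔ False = False
x4 → x5 = True → True = True
x1 ↔ x6 = False ↔ True = False
(x4 → x5) ⊕ (x1 ↔ x6) = True ⊕ False = True
x6 → ((x4 → x5) ⊕ (x1 ↔ x6)) = True → True = True
(x6 ↔ (x1 ∧ x6)) ∧ (x6 → ((x4 → x5) ⊕ (x1 ↔ x6))) = False ∧ True = False
x1 ↔ x4 = False ↔ True = False
¬(x1 ↔ x4) = ¬False = True
x4 ⊕ ¬(x1 ↔ x4) = True ⊕ True = False
(x4 ⊕ ¬(x1 ↔ x4)) → x4 = False → True = True
((x4 ⊕ ¬(x1 ↔ x4)) → x4) ↔ x6 = True ↔ True = True
x5 ↔ x4 = True ↔ True = True
(x5 ↔ x4) ↔ x6 = True ↔ True = True
(((x4 ⊕ ¬(x1 ↔ x4)) → x4) ↔ x6) ∧ ((x5 ↔ x4) ↔ x6) = True ∧ True = True
((x6 ↔ (x1 ∧ x6)) ∧ (x6 → ((x4 → x5) ⊕ (x1 ↔ x6)))) ↔ ((((x4 ⊕ ¬(x1 ↔ x4)) → x4) ↔ x6) ∧ ((x5 ↔ x4) ↔ x6)) = False ↔ True = False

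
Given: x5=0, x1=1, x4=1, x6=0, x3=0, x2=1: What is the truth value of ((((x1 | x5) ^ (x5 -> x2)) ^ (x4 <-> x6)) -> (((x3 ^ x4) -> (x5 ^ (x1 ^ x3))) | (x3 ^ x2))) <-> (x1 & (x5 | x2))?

1

x1 | x5 = 1 | 0 = 1
x5 -> x2 = 0 -> 1 = 1
(x1 | x5) ^ (x5 -> x2) = 1 ^ 1 = 0
x4 <-> x6 = 1 <-> 0 = 0
((x1 | x5) ^ (x5 -> x2)) ^ (x4 <-> x6) = 0 ^ 0 = 0
x3 ^ x4 = 0 ^ 1 = 1
x1 ^ x3 = 1 ^ 0 = 1
x5 ^ (x1 ^ x3) = 0 ^ 1 = 1
(x3 ^ x4) -> (x5 ^ (x1 ^ x3)) = 1 -> 1 = 1
x3 ^ x2 = 0 ^ 1 = 1
((x3 ^ x4) -> (x5 ^ (x1 ^ x3))) | (x3 ^ x2) = 1 | 1 = 1
(((x1 | x5) ^ (x5 -> x2)) ^ (x4 <-> x6)) -> (((x3 ^ x4) -> (x5 ^ (x1 ^ x3))) | (x3 ^ x2)) = 0 -> 1 = 1
x5 | x2 = 0 | 1 = 1
x1 & (x5 | x2) = 1 & 1 = 1
((((x1 | x5) ^ (x5 -> x2)) ^ (x4 <-> x6)) -> (((x3 ^ x4) -> (x5 ^ (x1 ^ x3))) | (x3 ^ x2))) <-> (x1 & (x5 | x2)) = 1 <-> 1 = 1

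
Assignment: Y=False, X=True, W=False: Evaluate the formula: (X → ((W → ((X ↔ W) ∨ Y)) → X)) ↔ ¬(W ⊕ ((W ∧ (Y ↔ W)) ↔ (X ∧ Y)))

False

Substituting Y=False, X=True, W=False:
X ↔ W = True ↔ False = False
(X ↔ W) ∨ Y = False ∨ False = False
W → ((X ↔ W) ∨ Y) = False → False = True
(W → ((X ↔ W) ∨ Y)) → X = True → True = True
X → ((W → ((X ↔ W) ∨ Y)) → X) = True → True = True
Y ↔ W = False ↔ False = True
W ∧ (Y ↔ W) = False ∧ True = False
X ∧ Y = True ∧ False = False
(W ∧ (Y ↔ W)) ↔ (X ∧ Y) = False ↔ False = True
W ⊕ ((W ∧ (Y ↔ W)) ↔ (X ∧ Y)) = False ⊕ True = True
¬(W ⊕ ((W ∧ (Y ↔ W)) ↔ (X ∧ Y))) = ¬True = False
(X → ((W → ((X ↔ W) ∨ Y)) → X)) ↔ ¬(W ⊕ ((W ∧ (Y ↔ W)) ↔ (X ∧ Y))) = True ↔ False = False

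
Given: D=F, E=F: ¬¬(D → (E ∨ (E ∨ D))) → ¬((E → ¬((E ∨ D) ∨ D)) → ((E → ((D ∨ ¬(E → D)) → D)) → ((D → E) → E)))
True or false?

T

E ∨ D = F ∨ F = F
E ∨ (E ∨ D) = F ∨ F = F
D → (E ∨ (E ∨ D)) = F → F = T
¬(D → (E ∨ (E ∨ D))) = ¬T = F
¬¬(D → (E ∨ (E ∨ D))) = ¬F = T
E ∨ D = F ∨ F = F
(E ∨ D) ∨ D = F ∨ F = F
¬((E ∨ D) ∨ D) = ¬F = T
E → ¬((E ∨ D) ∨ D) = F → T = T
E → D = F → F = T
¬(E → D) = ¬T = F
D ∨ ¬(E → D) = F ∨ F = F
(D ∨ ¬(E → D)) → D = F → F = T
E → ((D ∨ ¬(E → D)) → D) = F → T = T
D → E = F → F = T
(D → E) → E = T → F = F
(E → ((D ∨ ¬(E → D)) → D)) → ((D → E) → E) = T → F = F
(E → ¬((E ∨ D) ∨ D)) → ((E → ((D ∨ ¬(E → D)) → D)) → ((D → E) → E)) = T → F = F
¬((E → ¬((E ∨ D) ∨ D)) → ((E → ((D ∨ ¬(E → D)) → D)) → ((D → E) → E))) = ¬F = T
¬¬(D → (E ∨ (E ∨ D))) → ¬((E → ¬((E ∨ D) ∨ D)) → ((E → ((D ∨ ¬(E → D)) → D)) → ((D → E) → E))) = T → T = T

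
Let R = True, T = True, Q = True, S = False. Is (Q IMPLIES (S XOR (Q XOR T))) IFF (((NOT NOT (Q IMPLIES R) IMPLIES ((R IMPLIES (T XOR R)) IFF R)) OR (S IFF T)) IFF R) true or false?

True

Q XOR T = True XOR True = False
S XOR (Q XOR T) = False XOR False = False
Q IMPLIES (S XOR (Q XOR T)) = True IMPLIES False = False
Q IMPLIES R = True IMPLIES True = True
NOT (Q IMPLIES R) = NOT True = False
NOT NOT (Q IMPLIES R) = NOT False = True
T XOR R = True XOR True = False
R IMPLIES (T XOR R) = True IMPLIES False = False
(R IMPLIES (T XOR R)) IFF R = False IFF True = False
NOT NOT (Q IMPLIES R) IMPLIES ((R IMPLIES (T XOR R)) IFF R) = True IMPLIES False = False
S IFF T = False IFF True = False
(NOT NOT (Q IMPLIES R) IMPLIES ((R IMPLIES (T XOR R)) IFF R)) OR (S IFF T) = False OR False = False
((NOT NOT (Q IMPLIES R) IMPLIES ((R IMPLIES (T XOR R)) IFF R)) OR (S IFF T)) IFF R = False IFF True = False
(Q IMPLIES (S XOR (Q XOR T))) IFF (((NOT NOT (Q IMPLIES R) IMPLIES ((R IMPLIES (T XOR R)) IFF R)) OR (S IFF T)) IFF R) = False IFF False = True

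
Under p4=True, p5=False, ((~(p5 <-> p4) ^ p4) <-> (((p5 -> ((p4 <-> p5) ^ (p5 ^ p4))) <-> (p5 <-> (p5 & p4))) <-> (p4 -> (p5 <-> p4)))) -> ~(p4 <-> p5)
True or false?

True

Substituting p4=True, p5=False:
p5 <-> p4 = False <-> True = False
~(p5 <-> p4) = ~False = True
~(p5 <-> p4) ^ p4 = True ^ True = False
p4 <-> p5 = True <-> False = False
p5 ^ p4 = False ^ True = True
(p4 <-> p5) ^ (p5 ^ p4) = False ^ True = True
p5 -> ((p4 <-> p5) ^ (p5 ^ p4)) = False -> True = True
p5 & p4 = False & True = False
p5 <-> (p5 & p4) = False <-> False = True
(p5 -> ((p4 <-> p5) ^ (p5 ^ p4))) <-> (p5 <-> (p5 & p4)) = True <-> True = True
p5 <-> p4 = False <-> True = False
p4 -> (p5 <-> p4) = True -> False = False
((p5 -> ((p4 <-> p5) ^ (p5 ^ p4))) <-> (p5 <-> (p5 & p4))) <-> (p4 -> (p5 <-> p4)) = True <-> False = False
(~(p5 <-> p4) ^ p4) <-> (((p5 -> ((p4 <-> p5) ^ (p5 ^ p4))) <-> (p5 <-> (p5 & p4))) <-> (p4 -> (p5 <-> p4))) = False <-> False = True
p4 <-> p5 = True <-> False = False
~(p4 <-> p5) = ~False = True
((~(p5 <-> p4) ^ p4) <-> (((p5 -> ((p4 <-> p5) ^ (p5 ^ p4))) <-> (p5 <-> (p5 & p4))) <-> (p4 -> (p5 <-> p4)))) -> ~(p4 <-> p5) = True -> True = True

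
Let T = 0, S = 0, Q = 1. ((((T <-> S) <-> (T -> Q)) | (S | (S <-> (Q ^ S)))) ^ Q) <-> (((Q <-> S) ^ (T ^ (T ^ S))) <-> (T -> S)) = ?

1

T <-> S = 0 <-> 0 = 1
T -> Q = 0 -> 1 = 1
(T <-> S) <-> (T -> Q) = 1 <-> 1 = 1
Q ^ S = 1 ^ 0 = 1
S <-> (Q ^ S) = 0 <-> 1 = 0
S | (S <-> (Q ^ S)) = 0 | 0 = 0
((T <-> S) <-> (T -> Q)) | (S | (S <-> (Q ^ S))) = 1 | 0 = 1
(((T <-> S) <-> (T -> Q)) | (S | (S <-> (Q ^ S)))) ^ Q = 1 ^ 1 = 0
Q <-> S = 1 <-> 0 = 0
T ^ S = 0 ^ 0 = 0
T ^ (T ^ S) = 0 ^ 0 = 0
(Q <-> S) ^ (T ^ (T ^ S)) = 0 ^ 0 = 0
T -> S = 0 -> 0 = 1
((Q <-> S) ^ (T ^ (T ^ S))) <-> (T -> S) = 0 <-> 1 = 0
((((T <-> S) <-> (T -> Q)) | (S | (S <-> (Q ^ S)))) ^ Q) <-> (((Q <-> S) ^ (T ^ (T ^ S))) <-> (T -> S)) = 0 <-> 0 = 1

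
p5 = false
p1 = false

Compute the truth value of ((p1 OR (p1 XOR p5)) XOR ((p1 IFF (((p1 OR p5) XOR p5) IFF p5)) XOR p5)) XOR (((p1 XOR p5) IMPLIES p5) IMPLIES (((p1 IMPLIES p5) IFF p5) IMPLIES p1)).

true

p1 XOR p5 = false XOR false = false
p1 OR (p1 XOR p5) = false OR false = false
p1 OR p5 = false OR false = false
(p1 OR p5) XOR p5 = false XOR false = false
((p1 OR p5) XOR p5) IFF p5 = false IFF false = true
p1 IFF (((p1 OR p5) XOR p5) IFF p5) = false IFF true = false
(p1 IFF (((p1 OR p5) XOR p5) IFF p5)) XOR p5 = false XOR false = false
(p1 OR (p1 XOR p5)) XOR ((p1 IFF (((p1 OR p5) XOR p5) IFF p5)) XOR p5) = false XOR false = false
p1 XOR p5 = false XOR false = false
(p1 XOR p5) IMPLIES p5 = false IMPLIES false = true
p1 IMPLIES p5 = false IMPLIES false = true
(p1 IMPLIES p5) IFF p5 = true IFF false = false
((p1 IMPLIES p5) IFF p5) IMPLIES p1 = false IMPLIES false = true
((p1 XOR p5) IMPLIES p5) IMPLIES (((p1 IMPLIES p5) IFF p5) IMPLIES p1) = true IMPLIES true = true
((p1 OR (p1 XOR p5)) XOR ((p1 IFF (((p1 OR p5) XOR p5) IFF p5)) XOR p5)) XOR (((p1 XOR p5) IMPLIES p5) IMPLIES (((p1 IMPLIES p5) IFF p5) IMPLIES p1)) = false XOR true = true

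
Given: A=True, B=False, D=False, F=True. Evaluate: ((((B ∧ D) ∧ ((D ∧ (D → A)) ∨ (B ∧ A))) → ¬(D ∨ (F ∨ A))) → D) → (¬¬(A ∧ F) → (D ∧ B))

Substituting A=True, B=False, D=False, F=True:
B ∧ D = False ∧ False = False
D → A = False → True = True
D ∧ (D → A) = False ∧ True = False
B ∧ A = False ∧ True = False
(D ∧ (D → A)) ∨ (B ∧ A) = False ∨ False = False
(B ∧ D) ∧ ((D ∧ (D → A)) ∨ (B ∧ A)) = False ∧ False = False
F ∨ A = True ∨ True = True
D ∨ (F ∨ A) = False ∨ True = True
¬(D ∨ (F ∨ A)) = ¬True = False
((B ∧ D) ∧ ((D ∧ (D → A)) ∨ (B ∧ A))) → ¬(D ∨ (F ∨ A)) = False → False = True
(((B ∧ D) ∧ ((D ∧ (D → A)) ∨ (B ∧ A))) → ¬(D ∨ (F ∨ A))) → D = True → False = False
A ∧ F = True ∧ True = True
¬(A ∧ F) = ¬True = False
¬¬(A ∧ F) = ¬False = True
D ∧ B = False ∧ False = False
¬¬(A ∧ F) → (D ∧ B) = True → False = False
((((B ∧ D) ∧ ((D ∧ (D → A)) ∨ (B ∧ A))) → ¬(D ∨ (F ∨ A))) → D) → (¬¬(A ∧ F) → (D ∧ B)) = False → False = True

True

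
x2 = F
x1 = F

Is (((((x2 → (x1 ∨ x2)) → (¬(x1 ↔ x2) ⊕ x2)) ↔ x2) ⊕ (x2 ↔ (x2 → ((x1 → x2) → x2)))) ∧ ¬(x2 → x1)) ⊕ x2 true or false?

F

x1 ∨ x2 = F ∨ F = F
x2 → (x1 ∨ x2) = F → F = T
x1 ↔ x2 = F ↔ F = T
¬(x1 ↔ x2) = ¬T = F
¬(x1 ↔ x2) ⊕ x2 = F ⊕ F = F
(x2 → (x1 ∨ x2)) → (¬(x1 ↔ x2) ⊕ x2) = T → F = F
((x2 → (x1 ∨ x2)) → (¬(x1 ↔ x2) ⊕ x2)) ↔ x2 = F ↔ F = T
x1 → x2 = F → F = T
(x1 → x2) → x2 = T → F = F
x2 → ((x1 → x2) → x2) = F → F = T
x2 ↔ (x2 → ((x1 → x2) → x2)) = F ↔ T = F
(((x2 → (x1 ∨ x2)) → (¬(x1 ↔ x2) ⊕ x2)) ↔ x2) ⊕ (x2 ↔ (x2 → ((x1 → x2) → x2))) = T ⊕ F = T
x2 → x1 = F → F = T
¬(x2 → x1) = ¬T = F
((((x2 → (x1 ∨ x2)) → (¬(x1 ↔ x2) ⊕ x2)) ↔ x2) ⊕ (x2 ↔ (x2 → ((x1 → x2) → x2)))) ∧ ¬(x2 → x1) = T ∧ F = F
(((((x2 → (x1 ∨ x2)) → (¬(x1 ↔ x2) ⊕ x2)) ↔ x2) ⊕ (x2 ↔ (x2 → ((x1 → x2) → x2)))) ∧ ¬(x2 → x1)) ⊕ x2 = F ⊕ F = F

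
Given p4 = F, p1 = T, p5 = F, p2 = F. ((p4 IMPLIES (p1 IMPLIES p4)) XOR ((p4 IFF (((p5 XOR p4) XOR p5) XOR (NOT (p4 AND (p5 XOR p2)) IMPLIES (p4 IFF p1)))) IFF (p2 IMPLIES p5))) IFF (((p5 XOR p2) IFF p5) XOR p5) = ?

p1 IMPLIES p4 = T IMPLIES F = F
p4 IMPLIES (p1 IMPLIES p4) = F IMPLIES F = T
p5 XOR p4 = F XOR F = F
(p5 XOR p4) XOR p5 = F XOR F = F
p5 XOR p2 = F XOR F = F
p4 AND (p5 XOR p2) = F AND F = F
NOT (p4 AND (p5 XOR p2)) = NOT F = T
p4 IFF p1 = F IFF T = F
NOT (p4 AND (p5 XOR p2)) IMPLIES (p4 IFF p1) = T IMPLIES F = F
((p5 XOR p4) XOR p5) XOR (NOT (p4 AND (p5 XOR p2)) IMPLIES (p4 IFF p1)) = F XOR F = F
p4 IFF (((p5 XOR p4) XOR p5) XOR (NOT (p4 AND (p5 XOR p2)) IMPLIES (p4 IFF p1))) = F IFF F = T
p2 IMPLIES p5 = F IMPLIES F = T
(p4 IFF (((p5 XOR p4) XOR p5) XOR (NOT (p4 AND (p5 XOR p2)) IMPLIES (p4 IFF p1)))) IFF (p2 IMPLIES p5) = T IFF T = T
(p4 IMPLIES (p1 IMPLIES p4)) XOR ((p4 IFF (((p5 XOR p4) XOR p5) XOR (NOT (p4 AND (p5 XOR p2)) IMPLIES (p4 IFF p1)))) IFF (p2 IMPLIES p5)) = T XOR T = F
p5 XOR p2 = F XOR F = F
(p5 XOR p2) IFF p5 = F IFF F = T
((p5 XOR p2) IFF p5) XOR p5 = T XOR F = T
((p4 IMPLIES (p1 IMPLIES p4)) XOR ((p4 IFF (((p5 XOR p4) XOR p5) XOR (NOT (p4 AND (p5 XOR p2)) IMPLIES (p4 IFF p1)))) IFF (p2 IMPLIES p5))) IFF (((p5 XOR p2) IFF p5) XOR p5) = F IFF T = F

F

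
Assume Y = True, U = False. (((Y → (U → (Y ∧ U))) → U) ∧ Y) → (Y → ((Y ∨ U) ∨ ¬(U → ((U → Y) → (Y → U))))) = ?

Y ∧ U = True ∧ False = False
U → (Y ∧ U) = False → False = True
Y → (U → (Y ∧ U)) = True → True = True
(Y → (U → (Y ∧ U))) → U = True → False = False
((Y → (U → (Y ∧ U))) → U) ∧ Y = False ∧ True = False
Y ∨ U = True ∨ False = True
U → Y = False → True = True
Y → U = True → False = False
(U → Y) → (Y → U) = True → False = False
U → ((U → Y) → (Y → U)) = False → False = True
¬(U → ((U → Y) → (Y → U))) = ¬True = False
(Y ∨ U) ∨ ¬(U → ((U → Y) → (Y → U))) = True ∨ False = True
Y → ((Y ∨ U) ∨ ¬(U → ((U → Y) → (Y → U)))) = True → True = True
(((Y → (U → (Y ∧ U))) → U) ∧ Y) → (Y → ((Y ∨ U) ∨ ¬(U → ((U → Y) → (Y → U))))) = False → True = True

True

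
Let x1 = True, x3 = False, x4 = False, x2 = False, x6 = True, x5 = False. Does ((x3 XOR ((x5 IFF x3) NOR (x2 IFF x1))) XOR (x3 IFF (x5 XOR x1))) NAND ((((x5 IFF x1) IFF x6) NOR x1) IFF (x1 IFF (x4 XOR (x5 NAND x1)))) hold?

x5 IFF x3 = False IFF False = True
x2 IFF x1 = False IFF True = False
(x5 IFF x3) NOR (x2 IFF x1) = True NOR False = False
x3 XOR ((x5 IFF x3) NOR (x2 IFF x1)) = False XOR False = False
x5 XOR x1 = False XOR True = True
x3 IFF (x5 XOR x1) = False IFF True = False
(x3 XOR ((x5 IFF x3) NOR (x2 IFF x1))) XOR (x3 IFF (x5 XOR x1)) = False XOR False = False
x5 IFF x1 = False IFF True = False
(x5 IFF x1) IFF x6 = False IFF True = False
((x5 IFF x1) IFF x6) NOR x1 = False NOR True = False
x5 NAND x1 = False NAND True = True
x4 XOR (x5 NAND x1) = False XOR True = True
x1 IFF (x4 XOR (x5 NAND x1)) = True IFF True = True
(((x5 IFF x1) IFF x6) NOR x1) IFF (x1 IFF (x4 XOR (x5 NAND x1))) = False IFF True = False
((x3 XOR ((x5 IFF x3) NOR (x2 IFF x1))) XOR (x3 IFF (x5 XOR x1))) NAND ((((x5 IFF x1) IFF x6) NOR x1) IFF (x1 IFF (x4 XOR (x5 NAND x1)))) = False NAND False = True

True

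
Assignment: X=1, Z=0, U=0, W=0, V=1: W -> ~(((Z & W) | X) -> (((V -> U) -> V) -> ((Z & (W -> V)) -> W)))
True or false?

Z & W = 0 & 0 = 0
(Z & W) | X = 0 | 1 = 1
V -> U = 1 -> 0 = 0
(V -> U) -> V = 0 -> 1 = 1
W -> V = 0 -> 1 = 1
Z & (W -> V) = 0 & 1 = 0
(Z & (W -> V)) -> W = 0 -> 0 = 1
((V -> U) -> V) -> ((Z & (W -> V)) -> W) = 1 -> 1 = 1
((Z & W) | X) -> (((V -> U) -> V) -> ((Z & (W -> V)) -> W)) = 1 -> 1 = 1
~(((Z & W) | X) -> (((V -> U) -> V) -> ((Z & (W -> V)) -> W))) = ~1 = 0
W -> ~(((Z & W) | X) -> (((V -> U) -> V) -> ((Z & (W -> V)) -> W))) = 0 -> 0 = 1

1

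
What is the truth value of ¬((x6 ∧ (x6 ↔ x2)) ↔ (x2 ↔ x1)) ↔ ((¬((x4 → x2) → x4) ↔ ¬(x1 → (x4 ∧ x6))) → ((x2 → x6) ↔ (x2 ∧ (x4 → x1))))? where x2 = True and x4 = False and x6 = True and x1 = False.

x6 ↔ x2 = True ↔ True = True
x6 ∧ (x6 ↔ x2) = True ∧ True = True
x2 ↔ x1 = True ↔ False = False
(x6 ∧ (x6 ↔ x2)) ↔ (x2 ↔ x1) = True ↔ False = False
¬((x6 ∧ (x6 ↔ x2)) ↔ (x2 ↔ x1)) = ¬False = True
x4 → x2 = False → True = True
(x4 → x2) → x4 = True → False = False
¬((x4 → x2) → x4) = ¬False = True
x4 ∧ x6 = False ∧ True = False
x1 → (x4 ∧ x6) = False → False = True
¬(x1 → (x4 ∧ x6)) = ¬True = False
¬((x4 → x2) → x4) ↔ ¬(x1 → (x4 ∧ x6)) = True ↔ False = False
x2 → x6 = True → True = True
x4 → x1 = False → False = True
x2 ∧ (x4 → x1) = True ∧ True = True
(x2 → x6) ↔ (x2 ∧ (x4 → x1)) = True ↔ True = True
(¬((x4 → x2) → x4) ↔ ¬(x1 → (x4 ∧ x6))) → ((x2 → x6) ↔ (x2 ∧ (x4 → x1))) = False → True = True
¬((x6 ∧ (x6 ↔ x2)) ↔ (x2 ↔ x1)) ↔ ((¬((x4 → x2) → x4) ↔ ¬(x1 → (x4 ∧ x6))) → ((x2 → x6) ↔ (x2 ∧ (x4 → x1)))) = True ↔ True = True

True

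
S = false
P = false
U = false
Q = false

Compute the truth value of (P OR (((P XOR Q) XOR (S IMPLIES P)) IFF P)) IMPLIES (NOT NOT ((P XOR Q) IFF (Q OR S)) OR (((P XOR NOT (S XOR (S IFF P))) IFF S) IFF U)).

P XOR Q = false XOR false = false
S IMPLIES P = false IMPLIES false = true
(P XOR Q) XOR (S IMPLIES P) = false XOR true = true
((P XOR Q) XOR (S IMPLIES P)) IFF P = true IFF false = false
P OR (((P XOR Q) XOR (S IMPLIES P)) IFF P) = false OR false = false
P XOR Q = false XOR false = false
Q OR S = false OR false = false
(P XOR Q) IFF (Q OR S) = false IFF false = true
NOT ((P XOR Q) IFF (Q OR S)) = NOT true = false
NOT NOT ((P XOR Q) IFF (Q OR S)) = NOT false = true
S IFF P = false IFF false = true
S XOR (S IFF P) = false XOR true = true
NOT (S XOR (S IFF P)) = NOT true = false
P XOR NOT (S XOR (S IFF P)) = false XOR false = false
(P XOR NOT (S XOR (S IFF P))) IFF S = false IFF false = true
((P XOR NOT (S XOR (S IFF P))) IFF S) IFF U = true IFF false = false
NOT NOT ((P XOR Q) IFF (Q OR S)) OR (((P XOR NOT (S XOR (S IFF P))) IFF S) IFF U) = true OR false = true
(P OR (((P XOR Q) XOR (S IMPLIES P)) IFF P)) IMPLIES (NOT NOT ((P XOR Q) IFF (Q OR S)) OR (((P XOR NOT (S XOR (S IFF P))) IFF S) IFF U)) = false IMPLIES true = true

true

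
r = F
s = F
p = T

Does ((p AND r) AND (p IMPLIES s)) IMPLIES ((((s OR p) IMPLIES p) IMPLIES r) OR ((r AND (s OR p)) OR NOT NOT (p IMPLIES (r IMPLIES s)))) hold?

T

Substituting r=F, s=F, p=T:
p AND r = T AND F = F
p IMPLIES s = T IMPLIES F = F
(p AND r) AND (p IMPLIES s) = F AND F = F
s OR p = F OR T = T
(s OR p) IMPLIES p = T IMPLIES T = T
((s OR p) IMPLIES p) IMPLIES r = T IMPLIES F = F
s OR p = F OR T = T
r AND (s OR p) = F AND T = F
r IMPLIES s = F IMPLIES F = T
p IMPLIES (r IMPLIES s) = T IMPLIES T = T
NOT (p IMPLIES (r IMPLIES s)) = NOT T = F
NOT NOT (p IMPLIES (r IMPLIES s)) = NOT F = T
(r AND (s OR p)) OR NOT NOT (p IMPLIES (r IMPLIES s)) = F OR T = T
(((s OR p) IMPLIES p) IMPLIES r) OR ((r AND (s OR p)) OR NOT NOT (p IMPLIES (r IMPLIES s))) = F OR T = T
((p AND r) AND (p IMPLIES s)) IMPLIES ((((s OR p) IMPLIES p) IMPLIES r) OR ((r AND (s OR p)) OR NOT NOT (p IMPLIES (r IMPLIES s)))) = F IMPLIES T = T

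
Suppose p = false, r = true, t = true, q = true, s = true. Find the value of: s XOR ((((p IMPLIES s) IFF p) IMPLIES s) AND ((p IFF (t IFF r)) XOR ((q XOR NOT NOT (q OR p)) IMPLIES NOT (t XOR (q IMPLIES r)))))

false

p IMPLIES s = false IMPLIES true = true
(p IMPLIES s) IFF p = true IFF false = false
((p IMPLIES s) IFF p) IMPLIES s = false IMPLIES true = true
t IFF r = true IFF true = true
p IFF (t IFF r) = false IFF true = false
q OR p = true OR false = true
NOT (q OR p) = NOT true = false
NOT NOT (q OR p) = NOT false = true
q XOR NOT NOT (q OR p) = true XOR true = false
q IMPLIES r = true IMPLIES true = true
t XOR (q IMPLIES r) = true XOR true = false
NOT (t XOR (q IMPLIES r)) = NOT false = true
(q XOR NOT NOT (q OR p)) IMPLIES NOT (t XOR (q IMPLIES r)) = false IMPLIES true = true
(p IFF (t IFF r)) XOR ((q XOR NOT NOT (q OR p)) IMPLIES NOT (t XOR (q IMPLIES r))) = false XOR true = true
(((p IMPLIES s) IFF p) IMPLIES s) AND ((p IFF (t IFF r)) XOR ((q XOR NOT NOT (q OR p)) IMPLIES NOT (t XOR (q IMPLIES r)))) = true AND true = true
s XOR ((((p IMPLIES s) IFF p) IMPLIES s) AND ((p IFF (t IFF r)) XOR ((q XOR NOT NOT (q OR p)) IMPLIES NOT (t XOR (q IMPLIES r))))) = true XOR true = false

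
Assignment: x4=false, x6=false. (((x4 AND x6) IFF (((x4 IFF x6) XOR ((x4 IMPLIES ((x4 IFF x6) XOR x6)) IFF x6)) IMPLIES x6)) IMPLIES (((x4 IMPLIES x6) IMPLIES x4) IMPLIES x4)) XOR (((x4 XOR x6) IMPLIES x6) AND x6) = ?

x4 AND x6 = false AND false = false
x4 IFF x6 = false IFF false = true
x4 IFF x6 = false IFF false = true
(x4 IFF x6) XOR x6 = true XOR false = true
x4 IMPLIES ((x4 IFF x6) XOR x6) = false IMPLIES true = true
(x4 IMPLIES ((x4 IFF x6) XOR x6)) IFF x6 = true IFF false = false
(x4 IFF x6) XOR ((x4 IMPLIES ((x4 IFF x6) XOR x6)) IFF x6) = true XOR false = true
((x4 IFF x6) XOR ((x4 IMPLIES ((x4 IFF x6) XOR x6)) IFF x6)) IMPLIES x6 = true IMPLIES false = false
(x4 AND x6) IFF (((x4 IFF x6) XOR ((x4 IMPLIES ((x4 IFF x6) XOR x6)) IFF x6)) IMPLIES x6) = false IFF false = true
x4 IMPLIES x6 = false IMPLIES false = true
(x4 IMPLIES x6) IMPLIES x4 = true IMPLIES false = false
((x4 IMPLIES x6) IMPLIES x4) IMPLIES x4 = false IMPLIES false = true
((x4 AND x6) IFF (((x4 IFF x6) XOR ((x4 IMPLIES ((x4 IFF x6) XOR x6)) IFF x6)) IMPLIES x6)) IMPLIES (((x4 IMPLIES x6) IMPLIES x4) IMPLIES x4) = true IMPLIES true = true
x4 XOR x6 = false XOR false = false
(x4 XOR x6) IMPLIES x6 = false IMPLIES false = true
((x4 XOR x6) IMPLIES x6) AND x6 = true AND false = false
(((x4 AND x6) IFF (((x4 IFF x6) XOR ((x4 IMPLIES ((x4 IFF x6) XOR x6)) IFF x6)) IMPLIES x6)) IMPLIES (((x4 IMPLIES x6) IMPLIES x4) IMPLIES x4)) XOR (((x4 XOR x6) IMPLIES x6) AND x6) = true XOR false = true

true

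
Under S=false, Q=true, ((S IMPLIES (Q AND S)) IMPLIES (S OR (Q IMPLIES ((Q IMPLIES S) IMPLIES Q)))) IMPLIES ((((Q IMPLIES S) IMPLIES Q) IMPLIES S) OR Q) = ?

true

Substituting S=false, Q=true:
Q AND S = true AND false = false
S IMPLIES (Q AND S) = false IMPLIES false = true
Q IMPLIES S = true IMPLIES false = false
(Q IMPLIES S) IMPLIES Q = false IMPLIES true = true
Q IMPLIES ((Q IMPLIES S) IMPLIES Q) = true IMPLIES true = true
S OR (Q IMPLIES ((Q IMPLIES S) IMPLIES Q)) = false OR true = true
(S IMPLIES (Q AND S)) IMPLIES (S OR (Q IMPLIES ((Q IMPLIES S) IMPLIES Q))) = true IMPLIES true = true
Q IMPLIES S = true IMPLIES false = false
(Q IMPLIES S) IMPLIES Q = false IMPLIES true = true
((Q IMPLIES S) IMPLIES Q) IMPLIES S = true IMPLIES false = false
(((Q IMPLIES S) IMPLIES Q) IMPLIES S) OR Q = false OR true = true
((S IMPLIES (Q AND S)) IMPLIES (S OR (Q IMPLIES ((Q IMPLIES S) IMPLIES Q)))) IMPLIES ((((Q IMPLIES S) IMPLIES Q) IMPLIES S) OR Q) = true IMPLIES true = true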